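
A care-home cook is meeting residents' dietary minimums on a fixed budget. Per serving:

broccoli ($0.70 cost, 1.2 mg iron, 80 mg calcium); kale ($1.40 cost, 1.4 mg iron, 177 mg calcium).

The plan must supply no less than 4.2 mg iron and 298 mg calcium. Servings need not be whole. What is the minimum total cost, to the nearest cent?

Check every corner: each single food scaled to meet both minima, and each pair solved so both constraints bind.
broccoli only: max(4.2/1.2, 298/80) = 3.725 servings → $2.61.
kale only: max(4.2/1.4, 298/177) = 3 servings → $4.20.
broccoli + kale with both tight: 3.249 servings and 0.2151 servings → $2.58.
The minimum over all feasible corners is $2.58.

$2.58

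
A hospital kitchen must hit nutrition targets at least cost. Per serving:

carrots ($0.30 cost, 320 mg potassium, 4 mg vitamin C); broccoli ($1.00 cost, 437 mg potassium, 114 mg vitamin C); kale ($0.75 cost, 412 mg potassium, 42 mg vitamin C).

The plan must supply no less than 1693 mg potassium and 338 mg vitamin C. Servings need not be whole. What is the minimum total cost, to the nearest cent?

$3.31

An LP optimum is at a vertex; with two nutrient constraints at most two foods are used. Check each candidate.
carrots only: max(1693/320, 338/4) = 84.5 servings → $25.35.
broccoli only: max(1693/437, 338/114) = 3.874 servings → $3.87.
kale only: max(1693/412, 338/42) = 8.048 servings → $6.04.
carrots + broccoli with both tight: 1.304 servings and 2.919 servings → $3.31.
carrots + kale: the both-tight solution has a negative serving — not a feasible corner.
broccoli + kale with both tight: 2.382 servings and 1.583 servings → $3.57.
The minimum over all feasible corners is $3.31.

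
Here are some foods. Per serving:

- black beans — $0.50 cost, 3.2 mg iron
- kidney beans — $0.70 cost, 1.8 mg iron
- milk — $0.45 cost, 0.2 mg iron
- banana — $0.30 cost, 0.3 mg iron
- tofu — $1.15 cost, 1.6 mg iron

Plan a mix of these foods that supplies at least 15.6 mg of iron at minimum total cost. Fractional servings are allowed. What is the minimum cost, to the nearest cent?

$2.44

Cost per mg of iron: black beans $0.1562, kidney beans $0.3889, tofu $0.7188, banana $1.0000, milk $2.2500.
With no serving limits, use only black beans: 15.6 mg / 3.2 mg = 4.875 servings × $0.50 = $2.44.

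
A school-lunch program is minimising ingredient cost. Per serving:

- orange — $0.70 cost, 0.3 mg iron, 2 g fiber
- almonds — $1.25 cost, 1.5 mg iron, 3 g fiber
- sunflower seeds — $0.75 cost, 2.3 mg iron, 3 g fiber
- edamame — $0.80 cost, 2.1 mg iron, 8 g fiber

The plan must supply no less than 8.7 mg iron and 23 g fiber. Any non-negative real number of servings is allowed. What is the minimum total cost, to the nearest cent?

A basic optimal solution has at most two foods positive. Try each food alone and each pair with both targets met exactly.
orange only: max(8.7/0.3, 23/2) = 29 servings → $20.30.
almonds only: max(8.7/1.5, 23/3) = 7.667 servings → $9.58.
sunflower seeds only: max(8.7/2.3, 23/3) = 7.667 servings → $5.75.
edamame only: max(8.7/2.1, 23/8) = 4.143 servings → $3.31.
orange + almonds with both tight: 4 servings and 5 servings → $9.05.
orange + sunflower seeds with both tight: 7.243 servings and 2.838 servings → $7.20.
orange + edamame: the both-tight solution has a negative serving — not a feasible corner.
almonds + sunflower seeds: intersection lies outside the first quadrant.
almonds + edamame with both tight: 3.737 servings and 1.474 servings → $5.85.
sunflower seeds + edamame with both tight: 1.76 servings and 2.215 servings → $3.09.
So the least-cost plan costs $3.09.

$3.09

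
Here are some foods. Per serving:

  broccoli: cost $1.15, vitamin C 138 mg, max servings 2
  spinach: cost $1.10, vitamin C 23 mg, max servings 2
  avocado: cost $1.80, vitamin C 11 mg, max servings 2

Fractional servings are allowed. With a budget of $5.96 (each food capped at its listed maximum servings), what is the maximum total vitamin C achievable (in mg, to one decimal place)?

330.9 mg

Vitamin C per dollar: broccoli 120, spinach 20.91, avocado 6.111.
Take 2 servings of broccoli: spends $2.30, +276.0 mg vitamin C (running total 276.0 mg).
Take 2 servings of spinach: spends $2.20, +46.0 mg vitamin C (running total 322.0 mg).
Take 0.8111 servings of avocado: spends $1.46, +8.9 mg vitamin C (running total 330.9 mg).
Greedy by best ratio exhausts the cost allowance optimally: 330.9 mg.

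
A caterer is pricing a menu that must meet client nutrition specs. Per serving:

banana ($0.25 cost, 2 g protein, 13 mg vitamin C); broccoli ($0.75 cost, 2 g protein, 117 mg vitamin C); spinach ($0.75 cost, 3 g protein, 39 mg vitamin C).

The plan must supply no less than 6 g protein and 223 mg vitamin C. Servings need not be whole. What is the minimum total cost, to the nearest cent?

banana only: max(6/2, 223/13) = 17.15 servings → $4.29.
broccoli only: max(6/2, 223/117) = 3 servings → $2.25.
spinach only: max(6/3, 223/39) = 5.718 servings → $4.29.
banana + broccoli with both tight: 1.231 servings and 1.769 servings → $1.63.
banana + spinach with both targets exact would need a negative amount; discard.
broccoli + spinach with both tight: 1.593 servings and 0.9377 servings → $1.90.
The minimum over all feasible corners is $1.63.

$1.63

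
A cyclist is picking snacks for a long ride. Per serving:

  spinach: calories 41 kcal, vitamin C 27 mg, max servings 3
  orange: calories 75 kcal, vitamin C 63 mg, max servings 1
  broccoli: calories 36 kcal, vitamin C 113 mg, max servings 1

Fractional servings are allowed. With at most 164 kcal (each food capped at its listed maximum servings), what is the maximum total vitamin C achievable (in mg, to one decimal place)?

210.9 mg

Vitamin C per kcal: broccoli 3.139, orange 0.84, spinach 0.6585.
Take 1 serving of broccoli: uses 36 kcal, +113.0 mg vitamin C (running total 113.0 mg).
Take 1 serving of orange: uses 75 kcal, +63.0 mg vitamin C (running total 176.0 mg).
Take 1.293 servings of spinach: uses 53 kcal, +34.9 mg vitamin C (running total 210.9 mg).
Greedy by best ratio exhausts the calories allowance optimally: 210.9 mg.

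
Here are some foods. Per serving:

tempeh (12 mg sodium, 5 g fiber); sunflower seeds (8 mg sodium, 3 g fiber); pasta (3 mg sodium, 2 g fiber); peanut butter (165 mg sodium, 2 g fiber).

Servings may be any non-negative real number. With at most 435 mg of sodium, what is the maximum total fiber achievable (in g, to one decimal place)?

290.0 g

Fiber per mg sodium: pasta 0.6667, tempeh 0.4167, sunflower seeds 0.375, peanut butter 0.01212.
With no serving limits, spend the whole sodium allowance on pasta: 435 mg / 3 mg × 2 g = 290.0 g.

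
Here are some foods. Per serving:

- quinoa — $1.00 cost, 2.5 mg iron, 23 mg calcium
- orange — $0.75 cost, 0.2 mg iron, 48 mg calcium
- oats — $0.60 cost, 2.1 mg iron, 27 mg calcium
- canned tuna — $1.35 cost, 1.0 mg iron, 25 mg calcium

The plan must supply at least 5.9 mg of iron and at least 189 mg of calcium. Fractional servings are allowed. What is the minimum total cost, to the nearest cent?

The cheapest plan sits at a corner of the feasible region — with two constraints it uses at most two foods.
quinoa only: max(5.9/2.5, 189/23) = 8.217 servings → $8.22.
orange only: max(5.9/0.2, 189/48) = 29.5 servings → $22.12.
oats only: max(5.9/2.1, 189/27) = 7 servings → $4.20.
canned tuna only: max(5.9/1.0, 189/25) = 7.56 servings → $10.21.
quinoa + orange with both tight: 2.127 servings and 2.919 servings → $4.32.
quinoa + oats with both targets exact would need a negative amount; discard.
quinoa + canned tuna: the both-tight solution has a negative serving — not a feasible corner.
orange + oats with both tight: 2.491 servings and 2.572 servings → $3.41.
orange + canned tuna with both tight: 0.9651 servings and 5.707 servings → $8.43.
oats + canned tuna: intersection lies outside the first quadrant.
So the least-cost plan costs $3.41.

$3.41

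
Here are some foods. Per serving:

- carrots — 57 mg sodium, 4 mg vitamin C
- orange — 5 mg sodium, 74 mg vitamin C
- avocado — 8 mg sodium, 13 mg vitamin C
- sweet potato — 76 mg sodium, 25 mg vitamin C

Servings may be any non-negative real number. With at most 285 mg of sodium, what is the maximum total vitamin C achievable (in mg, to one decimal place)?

4218.0 mg

Vitamin C per mg sodium: orange 14.8, avocado 1.625, sweet potato 0.3289, carrots 0.07018.
With no serving limits, spend the whole sodium allowance on orange: 285 mg / 5 mg × 74 mg = 4218.0 mg.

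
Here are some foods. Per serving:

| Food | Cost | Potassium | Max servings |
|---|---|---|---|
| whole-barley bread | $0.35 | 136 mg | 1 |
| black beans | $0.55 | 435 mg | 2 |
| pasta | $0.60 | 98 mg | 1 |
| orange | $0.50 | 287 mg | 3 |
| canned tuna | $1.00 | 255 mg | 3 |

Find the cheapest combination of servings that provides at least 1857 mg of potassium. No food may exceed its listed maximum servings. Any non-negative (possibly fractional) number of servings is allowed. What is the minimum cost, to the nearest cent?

$2.92

Cost per mg of potassium: black beans $0.0013, orange $0.0017, whole-barley bread $0.0026, canned tuna $0.0039, pasta $0.0061.
Take 2 servings of black beans: +870.0 mg potassium for $1.10 (total $1.10, still need 987.0 mg).
Take 3 servings of orange: +861.0 mg potassium for $1.50 (total $2.60, still need 126.0 mg).
Take 0.9265 servings of whole-barley bread: +126.0 mg potassium for $0.32 (total $2.92, still need 0.0 mg).
Filling from the cheapest source first is optimal under one linear minimum: $2.92.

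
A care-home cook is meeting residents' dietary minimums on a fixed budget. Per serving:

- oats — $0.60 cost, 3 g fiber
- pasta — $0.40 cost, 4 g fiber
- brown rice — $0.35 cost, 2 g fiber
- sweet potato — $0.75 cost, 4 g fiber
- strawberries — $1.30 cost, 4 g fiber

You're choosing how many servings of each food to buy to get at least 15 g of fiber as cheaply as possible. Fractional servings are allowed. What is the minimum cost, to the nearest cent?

$1.50

Cost per g of fiber: pasta $0.1000, brown rice $0.1750, sweet potato $0.1875, oats $0.2000, strawberries $0.3250.
With no serving limits, use only pasta: 15 g / 4 g = 3.75 servings × $0.40 = $1.50.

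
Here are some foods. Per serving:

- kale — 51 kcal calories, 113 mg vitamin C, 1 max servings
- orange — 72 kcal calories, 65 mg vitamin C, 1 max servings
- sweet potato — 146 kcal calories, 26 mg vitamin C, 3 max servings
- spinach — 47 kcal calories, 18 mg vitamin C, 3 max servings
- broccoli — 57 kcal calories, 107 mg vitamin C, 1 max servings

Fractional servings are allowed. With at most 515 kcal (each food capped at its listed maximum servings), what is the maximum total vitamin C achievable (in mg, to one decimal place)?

373.5 mg

Vitamin C per kcal: kale 2.216, broccoli 1.877, orange 0.9028, spinach 0.383, sweet potato 0.1781.
Take 1 serving of kale: uses 51 kcal, +113.0 mg vitamin C (running total 113.0 mg).
Take 1 serving of broccoli: uses 57 kcal, +107.0 mg vitamin C (running total 220.0 mg).
Take 1 serving of orange: uses 72 kcal, +65.0 mg vitamin C (running total 285.0 mg).
Take 3 servings of spinach: uses 141 kcal, +54.0 mg vitamin C (running total 339.0 mg).
Take 1.329 servings of sweet potato: uses 194 kcal, +34.5 mg vitamin C (running total 373.5 mg).
Filling greedily by vitamin C-per-kcal is optimal for one linear limit, giving 373.5 mg.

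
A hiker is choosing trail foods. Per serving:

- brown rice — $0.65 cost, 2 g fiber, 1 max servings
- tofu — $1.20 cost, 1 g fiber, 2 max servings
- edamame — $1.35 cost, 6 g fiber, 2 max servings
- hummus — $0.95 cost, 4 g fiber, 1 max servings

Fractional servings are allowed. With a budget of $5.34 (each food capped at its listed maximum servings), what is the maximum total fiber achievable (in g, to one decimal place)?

18.9 g

Fiber per dollar: edamame 4.444, hummus 4.211, brown rice 3.077, tofu 0.8333.
Take 2 servings of edamame: spends $2.70, +12.0 g fiber (running total 12.0 g).
Take 1 serving of hummus: spends $0.95, +4.0 g fiber (running total 16.0 g).
Take 1 serving of brown rice: spends $0.65, +2.0 g fiber (running total 18.0 g).
Take 0.8667 servings of tofu: spends $1.04, +0.9 g fiber (running total 18.9 g).
Greedy by best ratio exhausts the cost allowance optimally: 18.9 g.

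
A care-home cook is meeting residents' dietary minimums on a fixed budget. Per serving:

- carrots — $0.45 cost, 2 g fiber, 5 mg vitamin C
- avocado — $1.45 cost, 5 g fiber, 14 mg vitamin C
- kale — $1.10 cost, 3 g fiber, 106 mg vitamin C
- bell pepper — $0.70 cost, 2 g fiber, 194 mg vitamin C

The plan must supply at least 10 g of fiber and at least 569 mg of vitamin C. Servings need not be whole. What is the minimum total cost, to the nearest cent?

An LP optimum is at a vertex; with two nutrient constraints at most two foods are used. Check each candidate.
carrots only: max(10/2, 569/5) = 113.8 servings → $51.21.
avocado only: max(10/5, 569/14) = 40.64 servings → $58.93.
kale only: max(10/3, 569/106) = 5.368 servings → $5.90.
bell pepper only: max(10/2, 569/194) = 5 servings → $3.50.
carrots + avocado: the both-tight solution has a negative serving — not a feasible corner.
carrots + kale: the both-tight solution has a negative serving — not a feasible corner.
carrots + bell pepper with both tight: 2.122 servings and 2.878 servings → $2.97.
avocado + kale: intersection lies outside the first quadrant.
avocado + bell pepper with both tight: 0.8514 servings and 2.872 servings → $3.24.
kale + bell pepper with both tight: 2.168 servings and 1.749 servings → $3.61.
The minimum over all feasible corners is $2.97.

$2.97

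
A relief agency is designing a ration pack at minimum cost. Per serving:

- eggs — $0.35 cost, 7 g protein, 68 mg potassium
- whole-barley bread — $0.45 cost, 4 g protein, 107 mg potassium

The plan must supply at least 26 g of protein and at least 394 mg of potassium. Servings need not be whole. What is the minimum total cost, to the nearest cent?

$1.82

With two linear requirements the optimum uses one or two foods; enumerate the corners.
eggs only: max(26/7, 394/68) = 5.794 servings → $2.03.
whole-barley bread only: max(26/4, 394/107) = 6.5 servings → $2.92.
eggs + whole-barley bread with both tight: 2.528 servings and 2.075 servings → $1.82.
So the least-cost plan costs $1.82.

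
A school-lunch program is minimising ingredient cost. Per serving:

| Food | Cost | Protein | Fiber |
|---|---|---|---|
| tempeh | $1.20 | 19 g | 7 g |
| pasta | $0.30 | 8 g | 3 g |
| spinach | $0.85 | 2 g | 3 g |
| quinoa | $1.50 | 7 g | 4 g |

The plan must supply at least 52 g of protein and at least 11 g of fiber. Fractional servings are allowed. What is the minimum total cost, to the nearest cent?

tempeh only: max(52/19, 11/7) = 2.737 servings → $3.28.
pasta only: max(52/8, 11/3) = 6.5 servings → $1.95.
spinach only: max(52/2, 11/3) = 26 servings → $22.10.
quinoa only: max(52/7, 11/4) = 7.429 servings → $11.14.
tempeh + pasta with both targets exact would need a negative amount; discard.
tempeh + spinach with both targets exact would need a negative amount; discard.
tempeh + quinoa: intersection lies outside the first quadrant.
pasta + spinach: the both-tight solution has a negative serving — not a feasible corner.
pasta + quinoa with both targets exact would need a negative amount; discard.
spinach + quinoa: intersection lies outside the first quadrant.
Cheapest feasible corner: $1.95.

$1.95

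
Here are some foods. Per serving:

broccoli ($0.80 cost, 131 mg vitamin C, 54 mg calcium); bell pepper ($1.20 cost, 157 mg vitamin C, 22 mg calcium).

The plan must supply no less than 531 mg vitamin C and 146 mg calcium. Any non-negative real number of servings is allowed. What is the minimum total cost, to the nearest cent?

broccoli only: max(531/131, 146/54) = 4.053 servings → $3.24.
bell pepper only: max(531/157, 146/22) = 6.636 servings → $7.96.
broccoli + bell pepper with both tight: 2.009 servings and 1.706 servings → $3.65.
The minimum over all feasible corners is $3.24.

$3.24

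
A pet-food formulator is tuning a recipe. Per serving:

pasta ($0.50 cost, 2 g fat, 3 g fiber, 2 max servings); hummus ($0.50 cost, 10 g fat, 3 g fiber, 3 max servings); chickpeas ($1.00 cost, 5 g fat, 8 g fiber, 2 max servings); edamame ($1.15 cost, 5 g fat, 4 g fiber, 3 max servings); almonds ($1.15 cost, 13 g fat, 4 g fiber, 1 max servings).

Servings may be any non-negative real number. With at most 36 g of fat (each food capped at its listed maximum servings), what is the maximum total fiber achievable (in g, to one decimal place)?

Fiber per g fat: chickpeas 1.6, pasta 1.5, edamame 0.8, almonds 0.3077, hummus 0.3.
Take 2 servings of chickpeas: uses 10 g fat, +16.0 g fiber (running total 16.0 g).
Take 2 servings of pasta: uses 4 g fat, +6.0 g fiber (running total 22.0 g).
Take 3 servings of edamame: uses 15 g fat, +12.0 g fiber (running total 34.0 g).
Take 0.5385 servings of almonds: uses 7 g fat, +2.2 g fiber (running total 36.2 g).
Greedy by best ratio exhausts the fat allowance optimally: 36.2 g.

36.2 g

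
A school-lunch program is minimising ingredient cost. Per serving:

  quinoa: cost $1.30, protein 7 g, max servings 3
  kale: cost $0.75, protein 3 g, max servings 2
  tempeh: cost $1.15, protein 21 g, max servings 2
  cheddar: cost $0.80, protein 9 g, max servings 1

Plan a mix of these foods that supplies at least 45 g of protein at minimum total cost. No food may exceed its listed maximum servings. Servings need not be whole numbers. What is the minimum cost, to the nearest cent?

$2.57

Cost per g of protein: tempeh $0.0548, cheddar $0.0889, quinoa $0.1857, kale $0.2500.
Take 2 servings of tempeh: +42.0 g protein for $2.30 (total $2.30, still need 3.0 g).
Take 0.3333 servings of cheddar: +3.0 g protein for $0.27 (total $2.57, still need 0.0 g).
Filling from the cheapest source first is optimal under one linear minimum: $2.57.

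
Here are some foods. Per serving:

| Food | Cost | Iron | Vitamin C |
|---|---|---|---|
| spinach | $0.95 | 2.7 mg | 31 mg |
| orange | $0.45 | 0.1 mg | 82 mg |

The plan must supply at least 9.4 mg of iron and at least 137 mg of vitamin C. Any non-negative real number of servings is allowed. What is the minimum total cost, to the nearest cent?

This is a tiny linear program; its minimum lies at a vertex of the feasible set. List the vertices and price them.
spinach only: max(9.4/2.7, 137/31) = 4.419 servings → $4.20.
orange only: max(9.4/0.1, 137/82) = 94 servings → $42.30.
spinach + orange with both tight: 3.468 servings and 0.3596 servings → $3.46.
So the least-cost plan costs $3.46.

$3.46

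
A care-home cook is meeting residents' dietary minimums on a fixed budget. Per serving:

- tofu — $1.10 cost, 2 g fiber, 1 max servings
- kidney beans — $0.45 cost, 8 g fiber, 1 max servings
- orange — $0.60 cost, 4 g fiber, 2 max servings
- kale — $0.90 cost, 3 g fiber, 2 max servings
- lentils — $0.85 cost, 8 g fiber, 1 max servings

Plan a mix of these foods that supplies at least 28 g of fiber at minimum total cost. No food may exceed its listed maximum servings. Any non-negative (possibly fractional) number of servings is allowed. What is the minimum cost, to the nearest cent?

Cost per g of fiber: kidney beans $0.0563, lentils $0.1062, orange $0.1500, kale $0.3000, tofu $0.5500.
Take 1 serving of kidney beans: +8.0 g fiber for $0.45 (total $0.45, still need 20.0 g).
Take 1 serving of lentils: +8.0 g fiber for $0.85 (total $1.30, still need 12.0 g).
Take 2 servings of orange: +8.0 g fiber for $1.20 (total $2.50, still need 4.0 g).
Take 1.333 servings of kale: +4.0 g fiber for $1.20 (total $3.70, still need 0.0 g).
Greedy by cheapest-per-g is optimal for a single linear constraint, so the minimum cost is $3.70.

$3.70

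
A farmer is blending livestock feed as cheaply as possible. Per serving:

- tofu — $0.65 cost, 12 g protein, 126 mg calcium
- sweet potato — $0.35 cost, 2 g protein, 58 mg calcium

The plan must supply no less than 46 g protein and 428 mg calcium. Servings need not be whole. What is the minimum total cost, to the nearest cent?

The cheapest plan sits at a corner of the feasible region — with two constraints it uses at most two foods.
tofu only: max(46/12, 428/126) = 3.833 servings → $2.49.
sweet potato only: max(46/2, 428/58) = 23 servings → $8.05.
tofu + sweet potato: intersection lies outside the first quadrant.
Cheapest feasible corner: $2.49.

$2.49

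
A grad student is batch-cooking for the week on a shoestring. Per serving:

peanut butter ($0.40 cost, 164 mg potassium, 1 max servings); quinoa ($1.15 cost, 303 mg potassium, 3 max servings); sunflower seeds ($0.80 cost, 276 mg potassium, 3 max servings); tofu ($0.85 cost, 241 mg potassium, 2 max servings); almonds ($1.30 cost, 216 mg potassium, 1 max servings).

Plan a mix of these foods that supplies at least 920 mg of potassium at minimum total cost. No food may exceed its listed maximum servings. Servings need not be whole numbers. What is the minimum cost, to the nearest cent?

Cost per mg of potassium: peanut butter $0.0024, sunflower seeds $0.0029, tofu $0.0035, quinoa $0.0038, almonds $0.0060.
Take 1 serving of peanut butter: +164.0 mg potassium for $0.40 (total $0.40, still need 756.0 mg).
Take 2.739 servings of sunflower seeds: +756.0 mg potassium for $2.19 (total $2.59, still need 0.0 mg).
Filling from the cheapest source first is optimal under one linear minimum: $2.59.

$2.59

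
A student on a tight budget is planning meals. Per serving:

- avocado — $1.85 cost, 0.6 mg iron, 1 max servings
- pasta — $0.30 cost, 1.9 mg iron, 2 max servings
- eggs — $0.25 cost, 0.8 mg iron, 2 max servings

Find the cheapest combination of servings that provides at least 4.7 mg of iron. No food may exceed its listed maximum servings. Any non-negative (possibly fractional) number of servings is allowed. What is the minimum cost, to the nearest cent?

Cost per mg of iron: pasta $0.1579, eggs $0.3125, avocado $3.0833.
Take 2 servings of pasta: +3.8 mg iron for $0.60 (total $0.60, still need 0.9 mg).
Take 1.125 servings of eggs: +0.9 mg iron for $0.28 (total $0.88, still need 0.0 mg).
Greedy by cheapest-per-mg is optimal for a single linear constraint, so the minimum cost is $0.88.

$0.88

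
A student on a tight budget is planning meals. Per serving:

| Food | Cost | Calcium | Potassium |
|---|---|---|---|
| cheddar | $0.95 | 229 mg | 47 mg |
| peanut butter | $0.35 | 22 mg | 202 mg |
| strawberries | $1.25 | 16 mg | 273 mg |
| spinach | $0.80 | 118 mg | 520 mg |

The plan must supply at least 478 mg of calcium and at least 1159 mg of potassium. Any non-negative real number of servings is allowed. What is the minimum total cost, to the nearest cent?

$2.65

Check every corner: each single food scaled to meet both minima, and each pair solved so both constraints bind.
cheddar only: max(478/229, 1159/47) = 24.66 servings → $23.43.
peanut butter only: max(478/22, 1159/202) = 21.73 servings → $7.60.
strawberries only: max(478/16, 1159/273) = 29.88 servings → $37.34.
spinach only: max(478/118, 1159/520) = 4.051 servings → $3.24.
cheddar + peanut butter with both tight: 1.571 servings and 5.372 servings → $3.37.
cheddar + strawberries with both tight: 1.813 servings and 3.933 servings → $6.64.
cheddar + spinach with both tight: 0.9847 servings and 2.14 servings → $2.65.
peanut butter + strawberries: intersection lies outside the first quadrant.
peanut butter + spinach with both targets exact would need a negative amount; discard.
strawberries + spinach with both targets exact would need a negative amount; discard.
Cheapest feasible corner: $2.65.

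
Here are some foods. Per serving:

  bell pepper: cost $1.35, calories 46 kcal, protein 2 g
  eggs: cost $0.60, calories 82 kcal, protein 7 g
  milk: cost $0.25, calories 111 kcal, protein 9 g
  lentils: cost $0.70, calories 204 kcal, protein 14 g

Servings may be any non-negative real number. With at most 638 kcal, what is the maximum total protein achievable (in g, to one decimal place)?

Protein per kcal: eggs 0.08537, milk 0.08108, lentils 0.06863, bell pepper 0.04348.
With no serving limits, spend the whole calories allowance on eggs: 638 kcal / 82 kcal × 7 g = 54.5 g.

54.5 g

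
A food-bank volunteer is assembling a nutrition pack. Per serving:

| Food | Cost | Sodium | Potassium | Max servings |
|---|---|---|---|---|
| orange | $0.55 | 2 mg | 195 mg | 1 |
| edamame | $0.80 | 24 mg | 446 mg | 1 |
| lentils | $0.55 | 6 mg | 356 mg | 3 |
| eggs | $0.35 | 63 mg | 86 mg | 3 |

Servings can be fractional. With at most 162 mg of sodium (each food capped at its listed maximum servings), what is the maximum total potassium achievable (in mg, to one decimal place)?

1870.1 mg

Potassium per mg sodium: orange 97.5, lentils 59.33, edamame 18.58, eggs 1.365.
Take 1 serving of orange: uses 2 mg sodium, +195.0 mg potassium (running total 195.0 mg).
Take 3 servings of lentils: uses 18 mg sodium, +1068.0 mg potassium (running total 1263.0 mg).
Take 1 serving of edamame: uses 24 mg sodium, +446.0 mg potassium (running total 1709.0 mg).
Take 1.873 servings of eggs: uses 118 mg sodium, +161.1 mg potassium (running total 1870.1 mg).
Greedy by best ratio exhausts the sodium allowance optimally: 1870.1 mg.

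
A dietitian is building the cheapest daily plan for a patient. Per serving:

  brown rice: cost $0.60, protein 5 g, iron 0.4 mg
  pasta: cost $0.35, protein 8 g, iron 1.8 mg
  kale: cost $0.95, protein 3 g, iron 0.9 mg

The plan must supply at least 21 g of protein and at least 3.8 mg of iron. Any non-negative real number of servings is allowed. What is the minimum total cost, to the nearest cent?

Check every corner: each single food scaled to meet both minima, and each pair solved so both constraints bind.
brown rice only: max(21/5, 3.8/0.4) = 9.5 servings → $5.70.
pasta only: max(21/8, 3.8/1.8) = 2.625 servings → $0.92.
kale only: max(21/3, 3.8/0.9) = 7 servings → $6.65.
brown rice + pasta with both tight: 1.276 servings and 1.828 servings → $1.41.
brown rice + kale with both tight: 2.273 servings and 3.212 servings → $4.42.
pasta + kale: the both-tight solution has a negative serving — not a feasible corner.
Cheapest feasible corner: $0.92.

$0.92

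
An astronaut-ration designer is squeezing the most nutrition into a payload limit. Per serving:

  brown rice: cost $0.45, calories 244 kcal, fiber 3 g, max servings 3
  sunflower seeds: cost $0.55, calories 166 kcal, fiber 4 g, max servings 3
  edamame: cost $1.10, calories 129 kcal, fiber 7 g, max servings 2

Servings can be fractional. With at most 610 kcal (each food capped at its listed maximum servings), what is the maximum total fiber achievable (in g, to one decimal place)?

22.5 g

Fiber per kcal: edamame 0.05426, sunflower seeds 0.0241, brown rice 0.0123.
Take 2 servings of edamame: uses 258 kcal, +14.0 g fiber (running total 14.0 g).
Take 2.12 servings of sunflower seeds: uses 352 kcal, +8.5 g fiber (running total 22.5 g).
Filling greedily by fiber-per-kcal is optimal for one linear limit, giving 22.5 g.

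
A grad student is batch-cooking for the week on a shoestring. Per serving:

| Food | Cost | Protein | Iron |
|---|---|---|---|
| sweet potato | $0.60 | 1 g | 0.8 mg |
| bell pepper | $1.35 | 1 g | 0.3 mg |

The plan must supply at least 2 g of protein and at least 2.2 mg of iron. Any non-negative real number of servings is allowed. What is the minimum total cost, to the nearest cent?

Minimising a linear cost over {protein ≥ 2, iron ≥ 2.2, servings ≥ 0} — the optimum is at a vertex, using one or two foods.
sweet potato only: max(2/1, 2.2/0.8) = 2.75 servings → $1.65.
bell pepper only: max(2/1, 2.2/0.3) = 7.333 servings → $9.90.
sweet potato + bell pepper: the both-tight solution has a negative serving — not a feasible corner.
So the least-cost plan costs $1.65.

$1.65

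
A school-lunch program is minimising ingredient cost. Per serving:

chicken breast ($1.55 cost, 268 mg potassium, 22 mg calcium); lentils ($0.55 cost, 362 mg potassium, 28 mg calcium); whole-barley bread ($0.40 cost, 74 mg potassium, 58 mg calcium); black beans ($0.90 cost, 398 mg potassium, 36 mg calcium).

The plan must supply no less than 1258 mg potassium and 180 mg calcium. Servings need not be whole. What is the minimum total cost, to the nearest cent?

$2.37

chicken breast only: max(1258/268, 180/22) = 8.182 servings → $12.68.
lentils only: max(1258/362, 180/28) = 6.429 servings → $3.54.
whole-barley bread only: max(1258/74, 180/58) = 17 servings → $6.80.
black beans only: max(1258/398, 180/36) = 5 servings → $4.50.
chicken breast + lentils with both targets exact would need a negative amount; discard.
chicken breast + whole-barley bread with both tight: 4.286 servings and 1.478 servings → $7.23.
chicken breast + black beans: the both-tight solution has a negative serving — not a feasible corner.
lentils + whole-barley bread with both tight: 3.152 servings and 1.582 servings → $2.37.
lentils + black beans with both targets exact would need a negative amount; discard.
whole-barley bread + black beans with both tight: 1.29 servings and 2.921 servings → $3.14.
So the least-cost plan costs $2.37.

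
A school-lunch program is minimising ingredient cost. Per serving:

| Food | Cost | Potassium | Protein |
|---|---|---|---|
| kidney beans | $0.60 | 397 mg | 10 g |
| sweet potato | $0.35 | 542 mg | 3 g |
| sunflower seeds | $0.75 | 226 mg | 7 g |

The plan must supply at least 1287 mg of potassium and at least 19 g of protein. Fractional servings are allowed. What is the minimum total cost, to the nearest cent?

$1.35

kidney beans only: max(1287/397, 19/10) = 3.242 servings → $1.95.
sweet potato only: max(1287/542, 19/3) = 6.333 servings → $2.22.
sunflower seeds only: max(1287/226, 19/7) = 5.695 servings → $4.27.
kidney beans + sweet potato with both tight: 1.522 servings and 1.26 servings → $1.35.
kidney beans + sunflower seeds with both targets exact would need a negative amount; discard.
sweet potato + sunflower seeds with both tight: 1.513 servings and 2.066 servings → $2.08.
Cheapest feasible corner: $1.35.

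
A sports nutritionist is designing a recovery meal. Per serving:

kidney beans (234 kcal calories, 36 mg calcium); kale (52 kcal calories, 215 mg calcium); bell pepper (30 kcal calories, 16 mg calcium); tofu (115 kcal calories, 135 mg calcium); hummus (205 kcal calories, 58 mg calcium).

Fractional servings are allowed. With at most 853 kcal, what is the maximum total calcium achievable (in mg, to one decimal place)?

3526.8 mg

Calcium per kcal: kale 4.135, tofu 1.174, bell pepper 0.5333, hummus 0.2829, kidney beans 0.1538.
With no serving limits, spend the whole calories allowance on kale: 853 kcal / 52 kcal × 215 mg = 3526.8 mg.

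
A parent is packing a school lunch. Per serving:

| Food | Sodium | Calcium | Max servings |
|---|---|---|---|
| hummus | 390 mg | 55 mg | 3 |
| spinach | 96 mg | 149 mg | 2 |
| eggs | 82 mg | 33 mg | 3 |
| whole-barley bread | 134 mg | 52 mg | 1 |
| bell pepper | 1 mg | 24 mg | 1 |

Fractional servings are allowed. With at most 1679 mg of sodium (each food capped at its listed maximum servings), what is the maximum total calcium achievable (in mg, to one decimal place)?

Calcium per mg sodium: bell pepper 24, spinach 1.552, eggs 0.4024, whole-barley bread 0.3881, hummus 0.141.
Take 1 serving of bell pepper: uses 1 mg sodium, +24.0 mg calcium (running total 24.0 mg).
Take 2 servings of spinach: uses 192 mg sodium, +298.0 mg calcium (running total 322.0 mg).
Take 3 servings of eggs: uses 246 mg sodium, +99.0 mg calcium (running total 421.0 mg).
Take 1 serving of whole-barley bread: uses 134 mg sodium, +52.0 mg calcium (running total 473.0 mg).
Take 2.836 servings of hummus: uses 1106 mg sodium, +156.0 mg calcium (running total 629.0 mg).
Greedy by best ratio exhausts the sodium allowance optimally: 629.0 mg.

629.0 mg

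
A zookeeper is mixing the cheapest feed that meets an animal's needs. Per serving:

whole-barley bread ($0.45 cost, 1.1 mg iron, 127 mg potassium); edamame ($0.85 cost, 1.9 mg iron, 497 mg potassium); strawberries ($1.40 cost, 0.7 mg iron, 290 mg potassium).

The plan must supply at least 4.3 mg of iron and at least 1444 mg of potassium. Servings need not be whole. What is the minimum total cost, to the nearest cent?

$2.47

At the optimum either one food covers both requirements or two foods hit both targets exactly; no other combination can be cheaper.
whole-barley bread only: max(4.3/1.1, 1444/127) = 11.37 servings → $5.12.
edamame only: max(4.3/1.9, 1444/497) = 2.905 servings → $2.47.
strawberries only: max(4.3/0.7, 1444/290) = 6.143 servings → $8.60.
whole-barley bread + edamame: the both-tight solution has a negative serving — not a feasible corner.
whole-barley bread + strawberries with both tight: 1.027 servings and 4.53 servings → $6.80.
edamame + strawberries with both tight: 1.163 servings and 2.986 servings → $5.17.
The minimum over all feasible corners is $2.47.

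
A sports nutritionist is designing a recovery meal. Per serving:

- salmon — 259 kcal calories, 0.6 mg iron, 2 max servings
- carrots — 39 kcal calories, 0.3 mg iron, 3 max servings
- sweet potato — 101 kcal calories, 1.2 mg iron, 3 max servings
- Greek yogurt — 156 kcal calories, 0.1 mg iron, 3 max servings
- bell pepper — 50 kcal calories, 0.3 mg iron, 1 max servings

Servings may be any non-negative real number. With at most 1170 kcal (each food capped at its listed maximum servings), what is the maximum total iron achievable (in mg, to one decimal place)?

6.1 mg

Iron per kcal: sweet potato 0.01188, carrots 0.007692, bell pepper 0.006, salmon 0.002317, Greek yogurt 0.000641.
Take 3 servings of sweet potato: uses 303 kcal, +3.6 mg iron (running total 3.6 mg).
Take 3 servings of carrots: uses 117 kcal, +0.9 mg iron (running total 4.5 mg).
Take 1 serving of bell pepper: uses 50 kcal, +0.3 mg iron (running total 4.8 mg).
Take 2 servings of salmon: uses 518 kcal, +1.2 mg iron (running total 6.0 mg).
Take 1.167 servings of Greek yogurt: uses 182 kcal, +0.1 mg iron (running total 6.1 mg).
Greedy by best ratio exhausts the calories allowance optimally: 6.1 mg.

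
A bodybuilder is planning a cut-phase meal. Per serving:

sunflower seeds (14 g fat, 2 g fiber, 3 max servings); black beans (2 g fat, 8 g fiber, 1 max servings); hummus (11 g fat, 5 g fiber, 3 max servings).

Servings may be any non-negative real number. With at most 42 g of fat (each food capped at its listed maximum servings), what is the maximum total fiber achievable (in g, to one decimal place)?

24.0 g

Fiber per g fat: black beans 4, hummus 0.4545, sunflower seeds 0.1429.
Take 1 serving of black beans: uses 2 g fat, +8.0 g fiber (running total 8.0 g).
Take 3 servings of hummus: uses 33 g fat, +15.0 g fiber (running total 23.0 g).
Take 0.5 servings of sunflower seeds: uses 7 g fat, +1.0 g fiber (running total 24.0 g).
Greedy by best ratio exhausts the fat allowance optimally: 24.0 g.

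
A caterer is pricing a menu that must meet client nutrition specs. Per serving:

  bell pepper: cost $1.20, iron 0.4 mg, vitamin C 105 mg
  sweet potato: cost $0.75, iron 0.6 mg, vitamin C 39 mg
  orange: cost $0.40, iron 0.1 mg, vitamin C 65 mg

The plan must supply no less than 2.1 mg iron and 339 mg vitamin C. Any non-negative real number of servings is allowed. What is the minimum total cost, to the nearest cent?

$3.58

Two binding constraints pin down two serving amounts, so the optimal mix uses at most two foods. The candidates are each food alone (scaled to the tighter of iron/vitamin C) and each pair with both constraints tight.
bell pepper only: max(2.1/0.4, 339/105) = 5.25 servings → $6.30.
sweet potato only: max(2.1/0.6, 339/39) = 8.692 servings → $6.52.
orange only: max(2.1/0.1, 339/65) = 21 servings → $8.40.
bell pepper + sweet potato with both tight: 2.563 servings and 1.791 servings → $4.42.
bell pepper + orange: intersection lies outside the first quadrant.
sweet potato + orange with both tight: 2.923 servings and 3.462 servings → $3.58.
So the least-cost plan costs $3.58.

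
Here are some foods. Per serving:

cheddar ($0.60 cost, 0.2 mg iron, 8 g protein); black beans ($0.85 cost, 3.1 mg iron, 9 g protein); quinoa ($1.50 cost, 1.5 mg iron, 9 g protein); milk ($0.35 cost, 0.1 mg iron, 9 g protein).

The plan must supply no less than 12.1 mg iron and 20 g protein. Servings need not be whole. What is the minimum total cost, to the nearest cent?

$3.32

For a min-cost LP with two ≥-constraints, a basic feasible solution has at most two positive variables.
cheddar only: max(12.1/0.2, 20/8) = 60.5 servings → $36.30.
black beans only: max(12.1/3.1, 20/9) = 3.903 servings → $3.32.
quinoa only: max(12.1/1.5, 20/9) = 8.067 servings → $12.10.
milk only: max(12.1/0.1, 20/9) = 121 servings → $42.35.
cheddar + black beans: intersection lies outside the first quadrant.
cheddar + quinoa: intersection lies outside the first quadrant.
cheddar + milk with both targets exact would need a negative amount; discard.
black beans + quinoa with both targets exact would need a negative amount; discard.
black beans + milk: the both-tight solution has a negative serving — not a feasible corner.
quinoa + milk: the both-tight solution has a negative serving — not a feasible corner.
Cheapest feasible corner: $3.32.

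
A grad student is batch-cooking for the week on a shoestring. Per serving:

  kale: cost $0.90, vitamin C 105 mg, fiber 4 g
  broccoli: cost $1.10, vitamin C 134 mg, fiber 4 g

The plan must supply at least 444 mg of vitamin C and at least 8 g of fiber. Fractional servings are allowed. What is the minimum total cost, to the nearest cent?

$3.64

Minimising a linear cost over {vitamin C ≥ 444, fiber ≥ 8, servings ≥ 0} — the optimum is at a vertex, using one or two foods.
kale only: max(444/105, 8/4) = 4.229 servings → $3.81.
broccoli only: max(444/134, 8/4) = 3.313 servings → $3.64.
kale + broccoli: the both-tight solution has a negative serving — not a feasible corner.
The minimum over all feasible corners is $3.64.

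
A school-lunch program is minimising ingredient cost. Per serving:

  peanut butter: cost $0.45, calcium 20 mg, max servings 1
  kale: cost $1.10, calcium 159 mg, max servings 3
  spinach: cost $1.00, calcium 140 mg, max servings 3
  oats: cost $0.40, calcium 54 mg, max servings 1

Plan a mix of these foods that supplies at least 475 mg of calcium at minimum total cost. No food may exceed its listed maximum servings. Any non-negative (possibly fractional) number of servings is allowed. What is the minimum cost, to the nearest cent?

Cost per mg of calcium: kale $0.0069, spinach $0.0071, oats $0.0074, peanut butter $0.0225.
Take 2.987 servings of kale: +475.0 mg calcium for $3.29 (total $3.29, still need 0.0 mg).
Filling from the cheapest source first is optimal under one linear minimum: $3.29.

$3.29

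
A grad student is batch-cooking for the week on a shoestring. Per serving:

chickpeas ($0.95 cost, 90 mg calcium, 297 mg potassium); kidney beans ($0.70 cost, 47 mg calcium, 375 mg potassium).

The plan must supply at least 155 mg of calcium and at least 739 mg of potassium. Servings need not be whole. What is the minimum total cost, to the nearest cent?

$1.85

chickpeas only: max(155/90, 739/297) = 2.488 servings → $2.36.
kidney beans only: max(155/47, 739/375) = 3.298 servings → $2.31.
chickpeas + kidney beans with both tight: 1.182 servings and 1.035 servings → $1.85.
The minimum over all feasible corners is $1.85.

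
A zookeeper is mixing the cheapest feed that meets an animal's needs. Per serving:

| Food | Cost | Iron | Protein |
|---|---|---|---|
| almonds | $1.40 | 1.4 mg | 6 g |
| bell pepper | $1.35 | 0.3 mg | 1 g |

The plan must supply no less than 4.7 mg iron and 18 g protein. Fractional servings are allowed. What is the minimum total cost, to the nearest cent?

Compare the cost at each extreme point of the feasible region.
almonds only: max(4.7/1.4, 18/6) = 3.357 servings → $4.70.
bell pepper only: max(4.7/0.3, 18/1) = 18 servings → $24.30.
almonds + bell pepper with both tight: 1.75 servings and 7.5 servings → $12.57.
The minimum over all feasible corners is $4.70.

$4.70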